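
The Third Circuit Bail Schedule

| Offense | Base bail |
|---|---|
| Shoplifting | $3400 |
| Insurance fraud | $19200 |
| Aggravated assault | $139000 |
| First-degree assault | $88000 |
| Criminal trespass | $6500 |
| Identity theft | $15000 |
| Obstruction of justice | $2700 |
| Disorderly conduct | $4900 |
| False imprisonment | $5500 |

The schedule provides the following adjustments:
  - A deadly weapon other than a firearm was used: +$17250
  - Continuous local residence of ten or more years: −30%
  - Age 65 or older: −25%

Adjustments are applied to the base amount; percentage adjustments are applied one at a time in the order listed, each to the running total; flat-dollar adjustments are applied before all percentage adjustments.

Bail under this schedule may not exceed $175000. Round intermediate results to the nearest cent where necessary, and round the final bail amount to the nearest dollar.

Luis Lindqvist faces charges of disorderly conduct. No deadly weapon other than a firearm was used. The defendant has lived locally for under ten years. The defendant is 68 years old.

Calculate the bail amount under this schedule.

Base amounts from the schedule: disorderly conduct $4900.
Single charge. Combined base = $4900.
Age 65 or older (−25%): $4900 × 0.75 = $3675.
$3675 is within the $175000 maximum.

$3675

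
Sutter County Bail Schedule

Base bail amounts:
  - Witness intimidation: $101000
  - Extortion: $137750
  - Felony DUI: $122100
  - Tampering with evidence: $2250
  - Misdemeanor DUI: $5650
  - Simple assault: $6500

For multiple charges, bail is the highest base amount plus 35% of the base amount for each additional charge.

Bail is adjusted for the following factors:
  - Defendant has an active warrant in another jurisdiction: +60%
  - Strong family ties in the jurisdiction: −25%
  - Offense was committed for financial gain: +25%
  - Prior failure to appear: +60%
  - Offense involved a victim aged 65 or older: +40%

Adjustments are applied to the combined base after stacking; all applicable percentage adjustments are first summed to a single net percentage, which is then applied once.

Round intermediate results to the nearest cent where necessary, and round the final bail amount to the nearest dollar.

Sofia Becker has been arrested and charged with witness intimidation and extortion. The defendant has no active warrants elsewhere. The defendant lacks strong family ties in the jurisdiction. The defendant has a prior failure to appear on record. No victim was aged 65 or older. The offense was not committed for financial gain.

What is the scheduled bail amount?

$276960

Base amounts from the schedule: witness intimidation $101000; extortion $137750.
Stacking rule: highest base plus 35% of each additional charge. Highest is extortion at $137750. Additional: $101000 × 35% = $35350. Combined base = $137750 + $35350 = $173100.
Prior failure to appear (+60%): $173100 × 1.6 = $276960.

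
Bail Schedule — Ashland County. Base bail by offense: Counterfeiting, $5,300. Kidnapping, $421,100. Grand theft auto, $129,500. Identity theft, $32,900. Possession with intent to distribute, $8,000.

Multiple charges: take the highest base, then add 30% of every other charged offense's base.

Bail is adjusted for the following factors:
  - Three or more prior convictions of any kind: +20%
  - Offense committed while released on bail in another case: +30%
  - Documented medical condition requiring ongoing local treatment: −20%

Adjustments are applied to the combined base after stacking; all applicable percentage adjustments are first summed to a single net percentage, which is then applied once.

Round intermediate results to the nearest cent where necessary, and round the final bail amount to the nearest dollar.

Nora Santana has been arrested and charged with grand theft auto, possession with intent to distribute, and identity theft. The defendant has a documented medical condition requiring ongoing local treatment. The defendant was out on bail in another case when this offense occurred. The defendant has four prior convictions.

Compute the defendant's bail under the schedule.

$184,301

Base amounts from the schedule: grand theft auto $129,500; possession with intent to distribute $8,000; identity theft $32,900.
Stacking rule: highest base plus 30% of each additional charge. Highest is grand theft auto at $129,500. Additional: $8,000 × 30% = $2,400; $32,900 × 30% = $9,870. Combined base = $129,500 + $12,270 = $141,770.
Net percentage adjustment: +20% +30% −20% = +30%. $141,770 × 1.3 = $184,301.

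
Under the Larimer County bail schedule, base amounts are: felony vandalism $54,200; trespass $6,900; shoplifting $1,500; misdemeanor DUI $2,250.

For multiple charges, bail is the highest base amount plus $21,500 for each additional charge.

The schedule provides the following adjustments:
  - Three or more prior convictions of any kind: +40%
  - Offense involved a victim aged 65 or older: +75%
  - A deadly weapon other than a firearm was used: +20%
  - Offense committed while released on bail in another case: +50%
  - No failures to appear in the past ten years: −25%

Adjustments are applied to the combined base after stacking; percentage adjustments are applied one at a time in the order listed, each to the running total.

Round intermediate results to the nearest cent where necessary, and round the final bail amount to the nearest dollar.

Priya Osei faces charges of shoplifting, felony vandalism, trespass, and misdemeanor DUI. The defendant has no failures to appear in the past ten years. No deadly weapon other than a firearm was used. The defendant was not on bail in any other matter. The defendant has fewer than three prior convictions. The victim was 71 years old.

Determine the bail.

Base amounts from the schedule: shoplifting $1,500; felony vandalism $54,200; trespass $6,900; misdemeanor DUI $2,250.
Stacking rule: highest base plus $21,500 per additional charge. Highest is felony vandalism at $54,200; 3 additional charges → +$64,500. Combined base = $118,700.
Offense involved a victim aged 65 or older (+75%): $118,700 × 1.75 = $207,725.
No failures to appear in the past ten years (−25%): $207,725 × 0.75 = $155,793.75.
Rounded to the nearest dollar: $155,794.

$155,794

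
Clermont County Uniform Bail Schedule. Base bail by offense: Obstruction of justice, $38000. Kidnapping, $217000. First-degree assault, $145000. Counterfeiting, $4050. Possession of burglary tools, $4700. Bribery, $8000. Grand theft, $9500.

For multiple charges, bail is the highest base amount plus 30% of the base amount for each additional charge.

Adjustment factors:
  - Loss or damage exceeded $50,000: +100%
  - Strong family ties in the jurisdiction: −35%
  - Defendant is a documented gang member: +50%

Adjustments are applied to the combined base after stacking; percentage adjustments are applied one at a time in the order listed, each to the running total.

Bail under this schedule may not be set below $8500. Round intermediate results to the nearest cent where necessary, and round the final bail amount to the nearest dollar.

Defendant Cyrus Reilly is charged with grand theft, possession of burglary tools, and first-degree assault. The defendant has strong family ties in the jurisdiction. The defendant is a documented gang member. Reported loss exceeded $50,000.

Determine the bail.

Base amounts from the schedule: grand theft $9500; possession of burglary tools $4700; first-degree assault $145000.
Stacking rule: highest base plus 30% of each additional charge. Highest is first-degree assault at $145000. Additional: $9500 × 30% = $2850; $4700 × 30% = $1410. Combined base = $145000 + $4260 = $149260.
Loss or damage exceeded $50,000 (+100%): $149260 × 2 = $298520.
Strong family ties in the jurisdiction (−35%): $298520 × 0.65 = $194038.
Defendant is a documented gang member (+50%): $194038 × 1.5 = $291057.
$291057 is at or above the $8500 minimum.

$291057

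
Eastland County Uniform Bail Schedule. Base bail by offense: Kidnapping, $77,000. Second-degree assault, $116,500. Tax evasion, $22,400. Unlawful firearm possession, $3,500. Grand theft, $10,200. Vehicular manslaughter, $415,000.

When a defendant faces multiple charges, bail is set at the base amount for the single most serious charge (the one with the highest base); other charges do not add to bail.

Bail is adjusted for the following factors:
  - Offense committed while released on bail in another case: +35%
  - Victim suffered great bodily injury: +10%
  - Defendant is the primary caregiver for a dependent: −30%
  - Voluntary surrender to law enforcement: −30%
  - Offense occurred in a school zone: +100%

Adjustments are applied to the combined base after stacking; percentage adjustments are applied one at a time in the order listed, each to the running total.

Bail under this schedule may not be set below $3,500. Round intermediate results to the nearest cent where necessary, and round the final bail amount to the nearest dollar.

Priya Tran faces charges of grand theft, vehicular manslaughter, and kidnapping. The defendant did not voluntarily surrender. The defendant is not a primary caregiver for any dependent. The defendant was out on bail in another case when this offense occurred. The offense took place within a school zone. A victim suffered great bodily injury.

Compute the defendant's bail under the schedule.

Base amounts from the schedule: grand theft $10,200; vehicular manslaughter $415,000; kidnapping $77,000.
Stacking rule: use the highest base only. Highest is vehicular manslaughter at $415,000. Combined base = $415,000.
Offense committed while released on bail in another case (+35%): $415,000 × 1.35 = $560,250.
Victim suffered great bodily injury (+10%): $560,250 × 1.1 = $616,275.
Offense occurred in a school zone (+100%): $616,275 × 2 = $1,232,550.
$1,232,550 is at or above the $3,500 minimum.

$1,232,550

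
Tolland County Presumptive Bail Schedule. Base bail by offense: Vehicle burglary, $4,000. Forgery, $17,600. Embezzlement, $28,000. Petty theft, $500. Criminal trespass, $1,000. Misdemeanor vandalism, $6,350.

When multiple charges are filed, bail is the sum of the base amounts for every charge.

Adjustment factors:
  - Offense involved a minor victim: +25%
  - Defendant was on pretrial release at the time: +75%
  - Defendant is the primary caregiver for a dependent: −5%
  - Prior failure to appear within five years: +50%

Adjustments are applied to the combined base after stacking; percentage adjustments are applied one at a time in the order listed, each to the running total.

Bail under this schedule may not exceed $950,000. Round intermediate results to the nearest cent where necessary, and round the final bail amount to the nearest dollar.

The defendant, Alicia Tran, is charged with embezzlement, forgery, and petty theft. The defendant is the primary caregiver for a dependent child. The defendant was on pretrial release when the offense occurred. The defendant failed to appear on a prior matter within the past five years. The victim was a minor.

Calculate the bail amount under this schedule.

$143,702

Base amounts from the schedule: embezzlement $28,000; forgery $17,600; petty theft $500.
Stacking rule: sum of all bases. $28,000 + $17,600 + $500 = $46,100.
Offense involved a minor victim (+25%): $46,100 × 1.25 = $57,625.
Defendant was on pretrial release at the time (+75%): $57,625 × 1.75 = $100,843.75.
Defendant is the primary caregiver for a dependent (−5%): $100,843.75 × 0.95 = $95,801.56.
Prior failure to appear within five years (+50%): $95,801.56 × 1.5 = $143,702.34.
$143,702.34 is within the $950,000 maximum.
Rounded to the nearest dollar: $143,702.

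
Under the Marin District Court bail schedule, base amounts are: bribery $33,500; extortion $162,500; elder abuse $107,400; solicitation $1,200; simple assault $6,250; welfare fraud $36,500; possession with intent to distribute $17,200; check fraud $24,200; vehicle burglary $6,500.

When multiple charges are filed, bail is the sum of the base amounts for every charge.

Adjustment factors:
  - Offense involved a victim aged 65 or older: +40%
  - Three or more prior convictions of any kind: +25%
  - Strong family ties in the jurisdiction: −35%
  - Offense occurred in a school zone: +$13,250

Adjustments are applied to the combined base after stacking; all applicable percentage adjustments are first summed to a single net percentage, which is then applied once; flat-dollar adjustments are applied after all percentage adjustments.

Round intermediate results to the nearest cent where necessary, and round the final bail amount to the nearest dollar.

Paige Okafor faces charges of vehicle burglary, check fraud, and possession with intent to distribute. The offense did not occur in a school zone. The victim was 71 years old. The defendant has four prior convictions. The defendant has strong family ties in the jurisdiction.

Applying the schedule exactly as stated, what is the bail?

Base amounts from the schedule: vehicle burglary $6,500; check fraud $24,200; possession with intent to distribute $17,200.
Stacking rule: sum of all bases. $6,500 + $24,200 + $17,200 = $47,900.
Net percentage adjustment: +40% +25% −35% = +30%. $47,900 × 1.3 = $62,270.

$62,270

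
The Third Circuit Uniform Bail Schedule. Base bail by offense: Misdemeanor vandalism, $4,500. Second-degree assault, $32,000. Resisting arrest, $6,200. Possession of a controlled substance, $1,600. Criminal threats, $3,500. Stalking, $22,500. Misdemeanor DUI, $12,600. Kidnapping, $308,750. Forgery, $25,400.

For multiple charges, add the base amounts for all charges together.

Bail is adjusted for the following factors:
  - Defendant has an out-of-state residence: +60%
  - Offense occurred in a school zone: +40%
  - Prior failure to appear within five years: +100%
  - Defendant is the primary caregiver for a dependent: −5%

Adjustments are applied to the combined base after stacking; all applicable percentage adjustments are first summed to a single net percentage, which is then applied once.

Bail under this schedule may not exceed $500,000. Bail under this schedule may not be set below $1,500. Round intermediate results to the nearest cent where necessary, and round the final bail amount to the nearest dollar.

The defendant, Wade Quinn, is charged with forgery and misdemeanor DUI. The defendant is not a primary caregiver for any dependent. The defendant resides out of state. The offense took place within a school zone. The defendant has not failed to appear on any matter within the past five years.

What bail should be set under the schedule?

Base amounts from the schedule: forgery $25,400; misdemeanor DUI $12,600.
Stacking rule: sum of all bases. $25,400 + $12,600 = $38,000.
Net percentage adjustment: +60% +40% = +100%. $38,000 × 2 = $76,000.
$76,000 is within the $500,000 maximum.
$76,000 is at or above the $1,500 minimum.

$76,000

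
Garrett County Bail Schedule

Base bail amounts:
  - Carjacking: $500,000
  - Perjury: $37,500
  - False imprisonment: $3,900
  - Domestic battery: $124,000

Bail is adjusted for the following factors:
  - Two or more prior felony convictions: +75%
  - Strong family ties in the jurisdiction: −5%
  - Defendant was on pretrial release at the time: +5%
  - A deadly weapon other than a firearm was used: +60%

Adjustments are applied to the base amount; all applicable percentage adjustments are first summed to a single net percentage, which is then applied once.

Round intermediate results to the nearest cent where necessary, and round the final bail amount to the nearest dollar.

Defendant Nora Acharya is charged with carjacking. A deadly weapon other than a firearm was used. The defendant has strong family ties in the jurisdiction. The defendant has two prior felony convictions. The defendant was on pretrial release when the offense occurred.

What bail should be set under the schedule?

$1,175,000

Base amounts from the schedule: carjacking $500,000.
Single charge. Combined base = $500,000.
Net percentage adjustment: +75% −5% +5% +60% = +135%. $500,000 × 2.35 = $1,175,000.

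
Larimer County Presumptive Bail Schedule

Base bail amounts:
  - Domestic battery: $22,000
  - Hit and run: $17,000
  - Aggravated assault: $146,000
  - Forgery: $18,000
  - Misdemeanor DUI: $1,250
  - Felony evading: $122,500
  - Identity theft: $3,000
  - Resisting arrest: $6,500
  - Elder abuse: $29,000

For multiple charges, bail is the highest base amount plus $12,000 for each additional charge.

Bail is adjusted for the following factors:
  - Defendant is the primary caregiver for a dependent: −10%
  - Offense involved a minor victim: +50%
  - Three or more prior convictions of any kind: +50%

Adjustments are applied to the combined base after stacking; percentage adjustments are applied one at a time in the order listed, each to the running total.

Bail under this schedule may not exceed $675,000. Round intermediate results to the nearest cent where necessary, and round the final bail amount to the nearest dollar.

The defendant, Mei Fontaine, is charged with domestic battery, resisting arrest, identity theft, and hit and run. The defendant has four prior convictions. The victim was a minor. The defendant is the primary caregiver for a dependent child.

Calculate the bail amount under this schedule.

Base amounts from the schedule: domestic battery $22,000; resisting arrest $6,500; identity theft $3,000; hit and run $17,000.
Stacking rule: highest base plus $12,000 per additional charge. Highest is domestic battery at $22,000; 3 additional charges → +$36,000. Combined base = $58,000.
Defendant is the primary caregiver for a dependent (−10%): $58,000 × 0.9 = $52,200.
Offense involved a minor victim (+50%): $52,200 × 1.5 = $78,300.
Three or more prior convictions of any kind (+50%): $78,300 × 1.5 = $117,450.
$117,450 is within the $675,000 maximum.

$117,450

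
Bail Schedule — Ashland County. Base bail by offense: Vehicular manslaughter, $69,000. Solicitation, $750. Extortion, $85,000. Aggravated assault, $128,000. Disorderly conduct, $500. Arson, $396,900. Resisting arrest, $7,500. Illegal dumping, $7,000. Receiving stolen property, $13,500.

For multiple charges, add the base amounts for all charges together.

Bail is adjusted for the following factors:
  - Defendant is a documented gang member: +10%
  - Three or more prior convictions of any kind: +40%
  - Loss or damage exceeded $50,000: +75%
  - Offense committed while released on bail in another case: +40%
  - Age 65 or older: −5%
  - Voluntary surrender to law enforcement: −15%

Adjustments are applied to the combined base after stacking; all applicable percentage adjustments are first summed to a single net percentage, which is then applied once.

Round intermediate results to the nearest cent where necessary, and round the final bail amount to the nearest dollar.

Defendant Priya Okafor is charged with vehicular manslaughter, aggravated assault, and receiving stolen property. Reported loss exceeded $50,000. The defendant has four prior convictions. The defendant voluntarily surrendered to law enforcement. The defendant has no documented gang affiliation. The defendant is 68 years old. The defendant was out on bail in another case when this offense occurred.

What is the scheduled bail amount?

Base amounts from the schedule: vehicular manslaughter $69,000; aggravated assault $128,000; receiving stolen property $13,500.
Stacking rule: sum of all bases. $69,000 + $128,000 + $13,500 = $210,500.
Net percentage adjustment: +40% +75% +40% −5% −15% = +135%. $210,500 × 2.35 = $494,675.

$494,675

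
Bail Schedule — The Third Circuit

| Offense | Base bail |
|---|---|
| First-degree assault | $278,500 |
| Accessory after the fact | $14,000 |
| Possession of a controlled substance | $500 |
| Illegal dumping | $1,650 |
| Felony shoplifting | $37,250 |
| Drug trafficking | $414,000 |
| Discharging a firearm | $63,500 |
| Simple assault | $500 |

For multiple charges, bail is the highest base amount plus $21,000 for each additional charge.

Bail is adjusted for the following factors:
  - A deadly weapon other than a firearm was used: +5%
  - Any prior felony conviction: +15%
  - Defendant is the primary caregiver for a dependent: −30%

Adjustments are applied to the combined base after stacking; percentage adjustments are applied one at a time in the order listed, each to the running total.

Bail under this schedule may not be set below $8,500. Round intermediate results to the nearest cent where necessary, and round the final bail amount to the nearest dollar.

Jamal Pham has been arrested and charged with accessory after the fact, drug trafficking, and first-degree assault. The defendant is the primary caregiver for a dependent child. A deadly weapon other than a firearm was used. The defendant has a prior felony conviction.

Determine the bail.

$385,434

Base amounts from the schedule: accessory after the fact $14,000; drug trafficking $414,000; first-degree assault $278,500.
Stacking rule: highest base plus $21,000 per additional charge. Highest is drug trafficking at $414,000; 2 additional charges → +$42,000. Combined base = $456,000.
A deadly weapon other than a firearm was used (+5%): $456,000 × 1.05 = $478,800.
Any prior felony conviction (+15%): $478,800 × 1.15 = $550,620.
Defendant is the primary caregiver for a dependent (−30%): $550,620 × 0.7 = $385,434.
$385,434 is at or above the $8,500 minimum.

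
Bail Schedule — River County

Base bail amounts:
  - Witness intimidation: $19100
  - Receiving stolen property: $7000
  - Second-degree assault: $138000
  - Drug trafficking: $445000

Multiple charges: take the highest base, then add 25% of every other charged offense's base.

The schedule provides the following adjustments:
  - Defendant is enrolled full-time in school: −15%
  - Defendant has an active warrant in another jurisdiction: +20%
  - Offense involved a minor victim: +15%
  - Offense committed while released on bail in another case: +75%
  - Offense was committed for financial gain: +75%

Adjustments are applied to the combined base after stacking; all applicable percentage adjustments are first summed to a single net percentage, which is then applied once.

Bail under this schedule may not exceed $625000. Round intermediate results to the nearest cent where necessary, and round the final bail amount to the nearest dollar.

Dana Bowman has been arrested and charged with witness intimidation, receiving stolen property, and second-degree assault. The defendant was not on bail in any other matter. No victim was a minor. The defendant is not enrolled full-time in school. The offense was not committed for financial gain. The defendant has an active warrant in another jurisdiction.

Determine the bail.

Base amounts from the schedule: witness intimidation $19100; receiving stolen property $7000; second-degree assault $138000.
Stacking rule: highest base plus 25% of each additional charge. Highest is second-degree assault at $138000. Additional: $19100 × 25% = $4775; $7000 × 25% = $1750. Combined base = $138000 + $6525 = $144525.
Defendant has an active warrant in another jurisdiction (+20%): $144525 × 1.2 = $173430.
$173430 is within the $625000 maximum.

$173430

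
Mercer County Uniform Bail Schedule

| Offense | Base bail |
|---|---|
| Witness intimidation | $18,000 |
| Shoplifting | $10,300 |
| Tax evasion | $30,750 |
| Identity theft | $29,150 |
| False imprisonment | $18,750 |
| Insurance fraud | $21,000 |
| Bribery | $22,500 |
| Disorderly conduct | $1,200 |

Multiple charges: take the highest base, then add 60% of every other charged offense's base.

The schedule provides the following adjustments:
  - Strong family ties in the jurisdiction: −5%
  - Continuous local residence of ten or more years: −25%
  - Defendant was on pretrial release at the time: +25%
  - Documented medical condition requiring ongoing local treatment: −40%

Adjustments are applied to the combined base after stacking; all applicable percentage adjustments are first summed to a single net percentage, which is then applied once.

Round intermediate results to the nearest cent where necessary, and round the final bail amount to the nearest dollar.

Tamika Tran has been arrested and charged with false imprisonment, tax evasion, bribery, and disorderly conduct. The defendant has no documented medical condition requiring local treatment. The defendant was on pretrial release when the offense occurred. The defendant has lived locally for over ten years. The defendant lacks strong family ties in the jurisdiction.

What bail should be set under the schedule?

$56,220

Base amounts from the schedule: false imprisonment $18,750; tax evasion $30,750; bribery $22,500; disorderly conduct $1,200.
Stacking rule: highest base plus 60% of each additional charge. Highest is tax evasion at $30,750. Additional: $18,750 × 60% = $11,250; $22,500 × 60% = $13,500; $1,200 × 60% = $720. Combined base = $30,750 + $25,470 = $56,220.
Net percentage adjustment: −25% +25% = +0%. $56,220 × 1 = $56,220.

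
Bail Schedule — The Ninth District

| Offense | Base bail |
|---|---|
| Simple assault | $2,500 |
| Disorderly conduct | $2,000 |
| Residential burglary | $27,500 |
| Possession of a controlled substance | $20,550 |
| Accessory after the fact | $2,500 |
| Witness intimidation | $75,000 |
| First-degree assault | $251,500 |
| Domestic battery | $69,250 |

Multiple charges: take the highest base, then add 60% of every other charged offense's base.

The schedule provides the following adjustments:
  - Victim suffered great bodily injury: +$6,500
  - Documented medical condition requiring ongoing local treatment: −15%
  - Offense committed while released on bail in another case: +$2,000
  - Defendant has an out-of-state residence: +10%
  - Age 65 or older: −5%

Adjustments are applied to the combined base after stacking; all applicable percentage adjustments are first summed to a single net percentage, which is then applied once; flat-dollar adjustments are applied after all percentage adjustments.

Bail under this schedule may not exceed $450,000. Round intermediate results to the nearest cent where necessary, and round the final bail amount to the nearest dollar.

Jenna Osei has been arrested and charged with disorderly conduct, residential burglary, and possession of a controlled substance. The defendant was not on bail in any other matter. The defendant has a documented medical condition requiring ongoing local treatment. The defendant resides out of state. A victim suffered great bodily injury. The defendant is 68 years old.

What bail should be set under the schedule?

$43,427

Base amounts from the schedule: disorderly conduct $2,000; residential burglary $27,500; possession of a controlled substance $20,550.
Stacking rule: highest base plus 60% of each additional charge. Highest is residential burglary at $27,500. Additional: $2,000 × 60% = $1,200; $20,550 × 60% = $12,330. Combined base = $27,500 + $13,530 = $41,030.
Net percentage adjustment: −15% +10% −5% = −10%. $41,030 × 0.9 = $36,927.
Victim suffered great bodily injury (+$6,500 flat): $36,927 + $6,500 = $43,427.
$43,427 is within the $450,000 maximum.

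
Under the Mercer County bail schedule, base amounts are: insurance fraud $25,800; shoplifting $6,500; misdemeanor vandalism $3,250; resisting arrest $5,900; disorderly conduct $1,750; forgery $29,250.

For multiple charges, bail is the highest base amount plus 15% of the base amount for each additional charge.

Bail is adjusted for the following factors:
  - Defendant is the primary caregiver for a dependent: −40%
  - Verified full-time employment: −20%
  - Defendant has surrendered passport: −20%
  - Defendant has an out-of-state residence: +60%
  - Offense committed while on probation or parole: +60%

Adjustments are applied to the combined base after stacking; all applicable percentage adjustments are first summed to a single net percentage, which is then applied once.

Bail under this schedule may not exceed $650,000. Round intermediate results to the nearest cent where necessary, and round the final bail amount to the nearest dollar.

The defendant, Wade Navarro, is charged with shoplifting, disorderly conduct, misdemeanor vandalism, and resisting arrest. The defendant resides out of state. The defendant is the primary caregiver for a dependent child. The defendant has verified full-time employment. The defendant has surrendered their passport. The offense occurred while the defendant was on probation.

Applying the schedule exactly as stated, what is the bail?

$11,389

Base amounts from the schedule: shoplifting $6,500; disorderly conduct $1,750; misdemeanor vandalism $3,250; resisting arrest $5,900.
Stacking rule: highest base plus 15% of each additional charge. Highest is shoplifting at $6,500. Additional: $1,750 × 15% = $262.50; $3,250 × 15% = $487.50; $5,900 × 15% = $885. Combined base = $6,500 + $1,635 = $8,135.
Net percentage adjustment: −40% −20% −20% +60% +60% = +40%. $8,135 × 1.4 = $11,389.
$11,389 is within the $650,000 maximum.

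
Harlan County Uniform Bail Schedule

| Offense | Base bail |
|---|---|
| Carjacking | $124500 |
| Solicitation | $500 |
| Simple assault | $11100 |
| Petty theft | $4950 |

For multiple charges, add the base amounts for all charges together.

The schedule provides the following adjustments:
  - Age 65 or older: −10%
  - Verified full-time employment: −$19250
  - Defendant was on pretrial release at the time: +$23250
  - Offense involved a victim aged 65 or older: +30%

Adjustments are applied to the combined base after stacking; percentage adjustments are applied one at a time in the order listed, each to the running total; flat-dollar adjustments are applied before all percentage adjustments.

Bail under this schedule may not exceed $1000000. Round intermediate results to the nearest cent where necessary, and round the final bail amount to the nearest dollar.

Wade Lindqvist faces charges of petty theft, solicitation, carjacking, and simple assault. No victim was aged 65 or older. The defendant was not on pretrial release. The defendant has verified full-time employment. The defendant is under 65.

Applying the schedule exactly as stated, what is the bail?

$121800

Base amounts from the schedule: petty theft $4950; solicitation $500; carjacking $124500; simple assault $11100.
Stacking rule: sum of all bases. $4950 + $500 + $124500 + $11100 = $141050.
Verified full-time employment (−$19250 flat): $141050 − $19250 = $121800.
$121800 is within the $1000000 maximum.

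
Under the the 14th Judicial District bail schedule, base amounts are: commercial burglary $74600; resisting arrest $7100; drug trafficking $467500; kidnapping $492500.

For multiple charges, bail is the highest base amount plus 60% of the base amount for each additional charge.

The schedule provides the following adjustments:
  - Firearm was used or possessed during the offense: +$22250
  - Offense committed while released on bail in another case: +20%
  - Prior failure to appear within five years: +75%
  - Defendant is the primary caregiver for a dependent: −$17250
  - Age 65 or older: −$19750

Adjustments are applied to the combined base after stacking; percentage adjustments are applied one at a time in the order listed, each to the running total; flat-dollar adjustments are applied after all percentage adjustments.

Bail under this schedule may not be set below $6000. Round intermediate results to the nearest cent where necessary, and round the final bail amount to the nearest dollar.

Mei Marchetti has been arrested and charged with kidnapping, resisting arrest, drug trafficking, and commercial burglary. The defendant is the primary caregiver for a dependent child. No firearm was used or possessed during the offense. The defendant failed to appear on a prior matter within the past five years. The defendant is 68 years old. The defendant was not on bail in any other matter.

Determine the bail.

$1401535

Base amounts from the schedule: kidnapping $492500; resisting arrest $7100; drug trafficking $467500; commercial burglary $74600.
Stacking rule: highest base plus 60% of each additional charge. Highest is kidnapping at $492500. Additional: $7100 × 60% = $4260; $467500 × 60% = $280500; $74600 × 60% = $44760. Combined base = $492500 + $329520 = $822020.
Prior failure to appear within five years (+75%): $822020 × 1.75 = $1438535.
Defendant is the primary caregiver for a dependent (−$17250 flat): $1438535 − $17250 = $1421285.
Age 65 or older (−$19750 flat): $1421285 − $19750 = $1401535.
$1401535 is at or above the $6000 minimum.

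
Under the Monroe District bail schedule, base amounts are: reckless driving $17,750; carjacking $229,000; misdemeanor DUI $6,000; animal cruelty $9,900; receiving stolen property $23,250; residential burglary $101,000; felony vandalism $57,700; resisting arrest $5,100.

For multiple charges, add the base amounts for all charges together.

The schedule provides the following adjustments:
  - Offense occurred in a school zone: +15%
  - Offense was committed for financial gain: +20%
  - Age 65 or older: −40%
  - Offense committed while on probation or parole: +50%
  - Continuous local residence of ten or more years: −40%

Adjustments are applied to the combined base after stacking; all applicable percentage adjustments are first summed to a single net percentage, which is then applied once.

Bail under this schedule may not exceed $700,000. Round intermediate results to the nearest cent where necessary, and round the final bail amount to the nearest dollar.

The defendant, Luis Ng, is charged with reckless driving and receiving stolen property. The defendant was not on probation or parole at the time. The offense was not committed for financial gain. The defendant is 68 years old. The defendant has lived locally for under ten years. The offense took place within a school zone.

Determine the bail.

Base amounts from the schedule: reckless driving $17,750; receiving stolen property $23,250.
Stacking rule: sum of all bases. $17,750 + $23,250 = $41,000.
Net percentage adjustment: +15% −40% = −25%. $41,000 × 0.75 = $30,750.
$30,750 is within the $700,000 maximum.

$30,750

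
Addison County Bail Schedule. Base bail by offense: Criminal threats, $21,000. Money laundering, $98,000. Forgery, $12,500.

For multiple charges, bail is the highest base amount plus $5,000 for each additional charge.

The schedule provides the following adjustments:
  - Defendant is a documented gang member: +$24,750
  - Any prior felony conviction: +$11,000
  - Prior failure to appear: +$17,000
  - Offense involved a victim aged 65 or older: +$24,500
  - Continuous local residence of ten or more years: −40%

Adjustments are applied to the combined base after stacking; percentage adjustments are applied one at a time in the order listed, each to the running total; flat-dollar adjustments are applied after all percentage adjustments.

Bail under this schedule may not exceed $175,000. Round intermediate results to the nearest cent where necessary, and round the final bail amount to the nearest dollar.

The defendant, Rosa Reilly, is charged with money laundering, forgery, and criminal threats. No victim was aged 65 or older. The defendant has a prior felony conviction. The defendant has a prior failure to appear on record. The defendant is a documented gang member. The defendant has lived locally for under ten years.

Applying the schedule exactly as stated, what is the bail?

$160,750

Base amounts from the schedule: money laundering $98,000; forgery $12,500; criminal threats $21,000.
Stacking rule: highest base plus $5,000 per additional charge. Highest is money laundering at $98,000; 2 additional charges → +$10,000. Combined base = $108,000.
Defendant is a documented gang member (+$24,750 flat): $108,000 + $24,750 = $132,750.
Any prior felony conviction (+$11,000 flat): $132,750 + $11,000 = $143,750.
Prior failure to appear (+$17,000 flat): $143,750 + $17,000 = $160,750.
$160,750 is within the $175,000 maximum.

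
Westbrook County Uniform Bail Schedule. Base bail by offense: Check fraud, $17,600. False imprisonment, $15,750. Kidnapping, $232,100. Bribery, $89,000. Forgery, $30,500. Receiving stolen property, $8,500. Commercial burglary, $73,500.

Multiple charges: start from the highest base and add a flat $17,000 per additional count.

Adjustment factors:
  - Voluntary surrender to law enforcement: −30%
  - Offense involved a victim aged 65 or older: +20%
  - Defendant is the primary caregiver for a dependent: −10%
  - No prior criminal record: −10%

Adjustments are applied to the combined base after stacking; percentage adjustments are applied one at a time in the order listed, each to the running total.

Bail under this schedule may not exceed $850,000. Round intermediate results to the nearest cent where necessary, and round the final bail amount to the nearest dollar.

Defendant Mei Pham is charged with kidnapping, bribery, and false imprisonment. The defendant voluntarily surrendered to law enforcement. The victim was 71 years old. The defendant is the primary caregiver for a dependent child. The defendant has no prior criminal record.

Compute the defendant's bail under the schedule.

$181,054

Base amounts from the schedule: kidnapping $232,100; bribery $89,000; false imprisonment $15,750.
Stacking rule: highest base plus $17,000 per additional charge. Highest is kidnapping at $232,100; 2 additional charges → +$34,000. Combined base = $266,100.
Voluntary surrender to law enforcement (−30%): $266,100 × 0.7 = $186,270.
Offense involved a victim aged 65 or older (+20%): $186,270 × 1.2 = $223,524.
Defendant is the primary caregiver for a dependent (−10%): $223,524 × 0.9 = $201,171.60.
No prior criminal record (−10%): $201,171.60 × 0.9 = $181,054.44.
$181,054.44 is within the $850,000 maximum.
Rounded to the nearest dollar: $181,054.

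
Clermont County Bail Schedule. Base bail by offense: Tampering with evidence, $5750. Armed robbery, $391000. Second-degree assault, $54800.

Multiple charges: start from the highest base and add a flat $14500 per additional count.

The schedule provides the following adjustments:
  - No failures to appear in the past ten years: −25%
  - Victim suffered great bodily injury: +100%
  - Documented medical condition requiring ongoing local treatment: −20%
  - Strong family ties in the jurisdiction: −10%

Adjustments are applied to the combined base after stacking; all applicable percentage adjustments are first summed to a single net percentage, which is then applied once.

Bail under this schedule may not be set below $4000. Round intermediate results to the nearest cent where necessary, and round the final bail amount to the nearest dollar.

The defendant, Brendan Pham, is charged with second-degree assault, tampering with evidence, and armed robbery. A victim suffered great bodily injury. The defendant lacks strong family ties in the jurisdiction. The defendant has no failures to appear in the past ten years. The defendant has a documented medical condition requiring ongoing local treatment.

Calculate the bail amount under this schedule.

Base amounts from the schedule: second-degree assault $54800; tampering with evidence $5750; armed robbery $391000.
Stacking rule: highest base plus $14500 per additional charge. Highest is armed robbery at $391000; 2 additional charges → +$29000. Combined base = $420000.
Net percentage adjustment: −25% +100% −20% = +55%. $420000 × 1.55 = $651000.
$651000 is at or above the $4000 minimum.

$651000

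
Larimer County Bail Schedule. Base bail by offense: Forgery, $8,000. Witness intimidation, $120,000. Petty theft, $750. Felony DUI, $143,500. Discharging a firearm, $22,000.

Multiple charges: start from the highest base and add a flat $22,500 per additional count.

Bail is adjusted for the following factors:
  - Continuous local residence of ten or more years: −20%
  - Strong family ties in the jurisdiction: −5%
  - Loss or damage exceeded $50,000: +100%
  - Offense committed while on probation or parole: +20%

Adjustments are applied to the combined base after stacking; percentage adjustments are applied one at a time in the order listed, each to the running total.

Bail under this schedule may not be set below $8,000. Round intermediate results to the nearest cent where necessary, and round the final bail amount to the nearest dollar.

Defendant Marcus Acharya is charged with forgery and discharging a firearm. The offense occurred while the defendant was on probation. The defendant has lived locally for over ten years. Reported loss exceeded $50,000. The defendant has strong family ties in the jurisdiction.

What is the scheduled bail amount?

$81,168

Base amounts from the schedule: forgery $8,000; discharging a firearm $22,000.
Stacking rule: highest base plus $22,500 per additional charge. Highest is discharging a firearm at $22,000; 1 additional charge → +$22,500. Combined base = $44,500.
Continuous local residence of ten or more years (−20%): $44,500 × 0.8 = $35,600.
Strong family ties in the jurisdiction (−5%): $35,600 × 0.95 = $33,820.
Loss or damage exceeded $50,000 (+100%): $33,820 × 2 = $67,640.
Offense committed while on probation or parole (+20%): $67,640 × 1.2 = $81,168.
$81,168 is at or above the $8,000 minimum.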